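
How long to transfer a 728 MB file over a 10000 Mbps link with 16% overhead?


Effective throughput = 10000 * (1 - 16/100) = 8400 Mbps
File size in Mb = 728 * 8 = 5824 Mb
Time = 5824 / 8400
Time = 0.6933 seconds


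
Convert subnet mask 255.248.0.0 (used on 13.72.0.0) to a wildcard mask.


Subnet mask: 255.248.0.0
Wildcard = 255.255.255.255 - subnet mask
255 - 255 = 0
255 - 248 = 7
255 - 0 = 255
255 - 0 = 255
Wildcard: 0.7.255.255


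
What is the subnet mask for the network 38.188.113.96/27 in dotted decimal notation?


/27 means 27 network bits, 5 host bits
Binary: 11111111111111111111111111100000
Mask: 255.255.255.224


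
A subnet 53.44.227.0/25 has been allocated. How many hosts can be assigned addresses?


Host bits = 32 - 25 = 7
Total addresses = 2^7 = 128
Usable = total - 2 (network and broadcast)
Usable hosts: 126


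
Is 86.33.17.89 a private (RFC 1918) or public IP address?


RFC 1918 private ranges:
  10.0.0.0/8 (10.0.0.0 - 10.255.255.255)
  172.16.0.0/12 (172.16.0.0 - 172.31.255.255)
  192.168.0.0/16 (192.168.0.0 - 192.168.255.255)
Public (not in any RFC 1918 range)


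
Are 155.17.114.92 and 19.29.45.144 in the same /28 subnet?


Mask: 255.255.255.240
155.17.114.92 AND mask = 155.17.114.80
19.29.45.144 AND mask = 19.29.45.144
No, different subnets (155.17.114.80 vs 19.29.45.144)


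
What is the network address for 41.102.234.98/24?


IP:   00101001.01100110.11101010.01100010
Mask: 11111111.11111111.11111111.00000000
AND operation:
Net:  00101001.01100110.11101010.00000000
Network: 41.102.234.0/24


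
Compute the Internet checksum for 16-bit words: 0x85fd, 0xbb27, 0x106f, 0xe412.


Sum all words (with carry folding):
+ 0x85fd = 0x85fd
+ 0xbb27 = 0x4125
+ 0x106f = 0x5194
+ 0xe412 = 0x35a7
One's complement: ~0x35a7
Checksum = 0xca58


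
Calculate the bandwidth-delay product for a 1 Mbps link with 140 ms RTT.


BDP = bandwidth * RTT
= 1 Mbps * 140 ms
= 1 * 1e6 * 140 / 1000 bits
= 140000 bits
= 17500 bytes
= 17.0898 KB
BDP = 140000 bits (17500 bytes)


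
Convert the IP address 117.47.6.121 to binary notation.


117 = 01110101
47 = 00101111
6 = 00000110
121 = 01111001
Binary: 01110101.00101111.00000110.01111001


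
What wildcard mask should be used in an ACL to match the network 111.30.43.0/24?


Subnet mask: 255.255.255.0
Wildcard = 255.255.255.255 - subnet mask
255 - 255 = 0
255 - 255 = 0
255 - 255 = 0
255 - 0 = 255
Wildcard: 0.0.0.255


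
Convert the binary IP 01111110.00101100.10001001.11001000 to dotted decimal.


01111110 = 126
00101100 = 44
10001001 = 137
11001000 = 200
IP: 126.44.137.200


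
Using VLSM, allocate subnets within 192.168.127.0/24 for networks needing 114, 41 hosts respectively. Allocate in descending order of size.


114 hosts -> /25 (126 usable): 192.168.127.0/25
41 hosts -> /26 (62 usable): 192.168.127.128/26
Allocation: 192.168.127.0/25 (114 hosts, 126 usable); 192.168.127.128/26 (41 hosts, 62 usable)


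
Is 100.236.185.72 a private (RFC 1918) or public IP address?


RFC 1918 private ranges:
  10.0.0.0/8 (10.0.0.0 - 10.255.255.255)
  172.16.0.0/12 (172.16.0.0 - 172.31.255.255)
  192.168.0.0/16 (192.168.0.0 - 192.168.255.255)
Public (not in any RFC 1918 range)


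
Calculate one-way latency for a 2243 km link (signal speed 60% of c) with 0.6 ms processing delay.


Speed = 0.6 * 3e5 km/s = 180000 km/s
Propagation delay = 2243 / 180000 = 0.0125 s = 12.4611 ms
Processing delay = 0.6 ms
Total one-way latency = 13.0611 ms


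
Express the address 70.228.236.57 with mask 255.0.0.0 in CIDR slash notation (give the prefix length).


Binary: 11111111.00000000.00000000.00000000
Count leading 1s
Prefix: /8


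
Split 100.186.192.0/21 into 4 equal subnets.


New prefix = 21 + 2 = 23
Each subnet has 512 addresses
  100.186.192.0/23
  100.186.194.0/23
  100.186.196.0/23
  100.186.198.0/23
Subnets: 100.186.192.0/23, 100.186.194.0/23, 100.186.196.0/23, 100.186.198.0/23


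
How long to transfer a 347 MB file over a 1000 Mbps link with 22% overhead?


Effective throughput = 1000 * (1 - 22/100) = 780 Mbps
File size in Mb = 347 * 8 = 2776 Mb
Time = 2776 / 780
Time = 3.559 seconds


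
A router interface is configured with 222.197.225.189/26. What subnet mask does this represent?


/26 means 26 network bits, 6 host bits
Binary: 11111111111111111111111111000000
Mask: 255.255.255.192


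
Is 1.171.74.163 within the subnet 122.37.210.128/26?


Subnet network: 122.37.210.128
Test IP AND mask: 1.171.74.128
No, 1.171.74.163 is not in 122.37.210.128/26


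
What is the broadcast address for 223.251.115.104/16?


Network: 223.251.0.0/16
Host bits = 16
Set all host bits to 1:
Broadcast: 223.251.255.255


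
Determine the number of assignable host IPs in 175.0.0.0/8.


Host bits = 32 - 8 = 24
Total addresses = 2^24 = 16777216
Usable = total - 2 (network and broadcast)
Usable hosts: 16777214


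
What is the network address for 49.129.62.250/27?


IP:   00110001.10000001.00111110.11111010
Mask: 11111111.11111111.11111111.11100000
AND operation:
Net:  00110001.10000001.00111110.11100000
Network: 49.129.62.224/27


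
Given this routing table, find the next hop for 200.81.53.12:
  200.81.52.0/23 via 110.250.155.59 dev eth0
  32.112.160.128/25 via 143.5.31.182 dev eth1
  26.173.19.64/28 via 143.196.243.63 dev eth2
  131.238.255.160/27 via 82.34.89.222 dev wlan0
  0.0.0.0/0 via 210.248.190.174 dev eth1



Longest prefix match for 200.81.53.12:
  /23 200.81.52.0: MATCH
  /25 32.112.160.128: no
  /28 26.173.19.64: no
  /27 131.238.255.160: no
  /0 0.0.0.0: MATCH
Selected: next-hop 110.250.155.59 via eth0 (matched /23)


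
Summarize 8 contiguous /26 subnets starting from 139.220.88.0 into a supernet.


Original prefix: /26
Number of subnets: 8 = 2^3
New prefix = 26 - 3 = 23
Supernet: 139.220.88.0/23


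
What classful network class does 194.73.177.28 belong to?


First octet: 194
Binary: 11000010
110xxxxx -> Class C (192-223)
Class C, default mask 255.255.255.0 (/24)


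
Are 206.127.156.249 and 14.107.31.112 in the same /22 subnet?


Mask: 255.255.252.0
206.127.156.249 AND mask = 206.127.156.0
14.107.31.112 AND mask = 14.107.28.0
No, different subnets (206.127.156.0 vs 14.107.28.0)


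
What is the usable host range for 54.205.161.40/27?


Network: 54.205.161.32
Broadcast: 54.205.161.63
First usable = network + 1
Last usable = broadcast - 1
Range: 54.205.161.33 to 54.205.161.62


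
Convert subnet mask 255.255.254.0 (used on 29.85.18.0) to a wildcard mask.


Subnet mask: 255.255.254.0
Wildcard = 255.255.255.255 - subnet mask
255 - 255 = 0
255 - 255 = 0
255 - 254 = 1
255 - 0 = 255
Wildcard: 0.0.1.255


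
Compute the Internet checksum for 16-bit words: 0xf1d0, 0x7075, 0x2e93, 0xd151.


Sum all words (with carry folding):
+ 0xf1d0 = 0xf1d0
+ 0x7075 = 0x6246
+ 0x2e93 = 0x90d9
+ 0xd151 = 0x622b
One's complement: ~0x622b
Checksum = 0x9dd4


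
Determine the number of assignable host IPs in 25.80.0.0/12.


Host bits = 32 - 12 = 20
Total addresses = 2^20 = 1048576
Usable = total - 2 (network and broadcast)
Usable hosts: 1048574


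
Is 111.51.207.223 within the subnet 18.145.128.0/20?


Subnet network: 18.145.128.0
Test IP AND mask: 111.51.192.0
No, 111.51.207.223 is not in 18.145.128.0/20


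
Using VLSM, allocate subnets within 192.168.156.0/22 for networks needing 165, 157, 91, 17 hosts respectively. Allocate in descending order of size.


165 hosts -> /24 (254 usable): 192.168.156.0/24
157 hosts -> /24 (254 usable): 192.168.157.0/24
91 hosts -> /25 (126 usable): 192.168.158.0/25
17 hosts -> /27 (30 usable): 192.168.158.128/27
Allocation: 192.168.156.0/24 (165 hosts, 254 usable); 192.168.157.0/24 (157 hosts, 254 usable); 192.168.158.0/25 (91 hosts, 126 usable); 192.168.158.128/27 (17 hosts, 30 usable)


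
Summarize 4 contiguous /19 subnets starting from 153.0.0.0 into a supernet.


Original prefix: /19
Number of subnets: 4 = 2^2
New prefix = 19 - 2 = 17
Supernet: 153.0.0.0/17


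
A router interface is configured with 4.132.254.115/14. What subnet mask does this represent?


/14 means 14 network bits, 18 host bits
Binary: 11111111111111000000000000000000
Mask: 255.252.0.0


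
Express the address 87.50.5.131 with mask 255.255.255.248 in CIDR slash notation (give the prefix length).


Binary: 11111111.11111111.11111111.11111000
Count leading 1s
Prefix: /29


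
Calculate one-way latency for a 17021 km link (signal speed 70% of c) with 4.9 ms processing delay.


Speed = 0.7 * 3e5 km/s = 210000 km/s
Propagation delay = 17021 / 210000 = 0.0811 s = 81.0524 ms
Processing delay = 4.9 ms
Total one-way latency = 85.9524 ms


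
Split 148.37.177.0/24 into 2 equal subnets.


New prefix = 24 + 1 = 25
Each subnet has 128 addresses
  148.37.177.0/25
  148.37.177.128/25
Subnets: 148.37.177.0/25, 148.37.177.128/25


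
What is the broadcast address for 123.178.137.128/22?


Network: 123.178.136.0/22
Host bits = 10
Set all host bits to 1:
Broadcast: 123.178.139.255


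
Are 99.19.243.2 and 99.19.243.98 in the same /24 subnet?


Mask: 255.255.255.0
99.19.243.2 AND mask = 99.19.243.0
99.19.243.98 AND mask = 99.19.243.0
Yes, same subnet (99.19.243.0)


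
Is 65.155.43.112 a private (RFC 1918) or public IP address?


RFC 1918 private ranges:
  10.0.0.0/8 (10.0.0.0 - 10.255.255.255)
  172.16.0.0/12 (172.16.0.0 - 172.31.255.255)
  192.168.0.0/16 (192.168.0.0 - 192.168.255.255)
Public (not in any RFC 1918 range)


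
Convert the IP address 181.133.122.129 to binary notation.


181 = 10110101
133 = 10000101
122 = 01111010
129 = 10000001
Binary: 10110101.10000101.01111010.10000001


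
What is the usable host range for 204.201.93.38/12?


Network: 204.192.0.0
Broadcast: 204.207.255.255
First usable = network + 1
Last usable = broadcast - 1
Range: 204.192.0.1 to 204.207.255.254


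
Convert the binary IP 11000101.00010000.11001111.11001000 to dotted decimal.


11000101 = 197
00010000 = 16
11001111 = 207
11001000 = 200
IP: 197.16.207.200


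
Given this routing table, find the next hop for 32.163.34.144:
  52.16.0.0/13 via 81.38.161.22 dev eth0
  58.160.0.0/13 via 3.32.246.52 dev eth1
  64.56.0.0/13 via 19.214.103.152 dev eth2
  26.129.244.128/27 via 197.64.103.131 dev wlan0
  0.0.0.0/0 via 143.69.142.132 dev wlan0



Longest prefix match for 32.163.34.144:
  /13 52.16.0.0: no
  /13 58.160.0.0: no
  /13 64.56.0.0: no
  /27 26.129.244.128: no
  /0 0.0.0.0: MATCH
Selected: next-hop 143.69.142.132 via wlan0 (matched /0)


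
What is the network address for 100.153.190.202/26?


IP:   01100100.10011001.10111110.11001010
Mask: 11111111.11111111.11111111.11000000
AND operation:
Net:  01100100.10011001.10111110.11000000
Network: 100.153.190.192/26


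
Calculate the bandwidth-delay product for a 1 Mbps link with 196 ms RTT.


BDP = bandwidth * RTT
= 1 Mbps * 196 ms
= 1 * 1e6 * 196 / 1000 bits
= 196000 bits
= 24500 bytes
= 23.9258 KB
BDP = 196000 bits (24500 bytes)


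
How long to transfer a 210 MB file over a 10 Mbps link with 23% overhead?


Effective throughput = 10 * (1 - 23/100) = 7.7 Mbps
File size in Mb = 210 * 8 = 1680 Mb
Time = 1680 / 7.7
Time = 218.1818 seconds


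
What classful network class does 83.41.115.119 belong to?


First octet: 83
Binary: 01010011
0xxxxxxx -> Class A (1-126)
Class A, default mask 255.0.0.0 (/8)


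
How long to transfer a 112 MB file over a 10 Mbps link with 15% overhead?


Effective throughput = 10 * (1 - 15/100) = 8.5 Mbps
File size in Mb = 112 * 8 = 896 Mb
Time = 896 / 8.5
Time = 105.4118 seconds


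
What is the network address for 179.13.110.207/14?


IP:   10110011.00001101.01101110.11001111
Mask: 11111111.11111100.00000000.00000000
AND operation:
Net:  10110011.00001100.00000000.00000000
Network: 179.12.0.0/14


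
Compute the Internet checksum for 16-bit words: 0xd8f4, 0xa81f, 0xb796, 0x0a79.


Sum all words (with carry folding):
+ 0xd8f4 = 0xd8f4
+ 0xa81f = 0x8114
+ 0xb796 = 0x38ab
+ 0x0a79 = 0x4324
One's complement: ~0x4324
Checksum = 0xbcdb


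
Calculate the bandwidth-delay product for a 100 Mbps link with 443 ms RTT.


BDP = bandwidth * RTT
= 100 Mbps * 443 ms
= 100 * 1e6 * 443 / 1000 bits
= 44300000 bits
= 5537500 bytes
= 5407.7148 KB
BDP = 44300000 bits (5537500 bytes)


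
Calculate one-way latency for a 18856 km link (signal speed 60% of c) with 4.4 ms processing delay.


Speed = 0.6 * 3e5 km/s = 180000 km/s
Propagation delay = 18856 / 180000 = 0.1048 s = 104.7556 ms
Processing delay = 4.4 ms
Total one-way latency = 109.1556 ms


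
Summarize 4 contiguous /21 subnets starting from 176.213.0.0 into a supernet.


Original prefix: /21
Number of subnets: 4 = 2^2
New prefix = 21 - 2 = 19
Supernet: 176.213.0.0/19


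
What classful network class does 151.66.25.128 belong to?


First octet: 151
Binary: 10010111
10xxxxxx -> Class B (128-191)
Class B, default mask 255.255.0.0 (/16)


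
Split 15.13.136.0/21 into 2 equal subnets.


New prefix = 21 + 1 = 22
Each subnet has 1024 addresses
  15.13.136.0/22
  15.13.140.0/22
Subnets: 15.13.136.0/22, 15.13.140.0/22


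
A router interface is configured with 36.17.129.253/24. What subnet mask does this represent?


/24 means 24 network bits, 8 host bits
Binary: 11111111111111111111111100000000
Mask: 255.255.255.0


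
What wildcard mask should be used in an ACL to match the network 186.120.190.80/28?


Subnet mask: 255.255.255.240
Wildcard = 255.255.255.255 - subnet mask
255 - 255 = 0
255 - 255 = 0
255 - 255 = 0
255 - 240 = 15
Wildcard: 0.0.0.15


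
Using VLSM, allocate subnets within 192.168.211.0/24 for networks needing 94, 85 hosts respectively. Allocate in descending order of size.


94 hosts -> /25 (126 usable): 192.168.211.0/25
85 hosts -> /25 (126 usable): 192.168.211.128/25
Allocation: 192.168.211.0/25 (94 hosts, 126 usable); 192.168.211.128/25 (85 hosts, 126 usable)


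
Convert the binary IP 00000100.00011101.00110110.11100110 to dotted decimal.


00000100 = 4
00011101 = 29
00110110 = 54
11100110 = 230
IP: 4.29.54.230


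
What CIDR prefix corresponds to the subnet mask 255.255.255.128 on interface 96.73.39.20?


Binary: 11111111.11111111.11111111.10000000
Count leading 1s
Prefix: /25


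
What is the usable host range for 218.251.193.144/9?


Network: 218.128.0.0
Broadcast: 218.255.255.255
First usable = network + 1
Last usable = broadcast - 1
Range: 218.128.0.1 to 218.255.255.254


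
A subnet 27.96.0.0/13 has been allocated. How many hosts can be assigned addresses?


Host bits = 32 - 13 = 19
Total addresses = 2^19 = 524288
Usable = total - 2 (network and broadcast)
Usable hosts: 524286


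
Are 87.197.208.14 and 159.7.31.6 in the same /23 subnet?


Mask: 255.255.254.0
87.197.208.14 AND mask = 87.197.208.0
159.7.31.6 AND mask = 159.7.30.0
No, different subnets (87.197.208.0 vs 159.7.30.0)


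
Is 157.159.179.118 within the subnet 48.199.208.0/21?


Subnet network: 48.199.208.0
Test IP AND mask: 157.159.176.0
No, 157.159.179.118 is not in 48.199.208.0/21


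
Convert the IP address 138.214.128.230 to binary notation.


138 = 10001010
214 = 11010110
128 = 10000000
230 = 11100110
Binary: 10001010.11010110.10000000.11100110


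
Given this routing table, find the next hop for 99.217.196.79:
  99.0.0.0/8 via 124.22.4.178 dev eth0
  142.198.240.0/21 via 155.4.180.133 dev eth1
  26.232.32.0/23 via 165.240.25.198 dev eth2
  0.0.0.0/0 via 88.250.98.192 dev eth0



Longest prefix match for 99.217.196.79:
  /8 99.0.0.0: MATCH
  /21 142.198.240.0: no
  /23 26.232.32.0: no
  /0 0.0.0.0: MATCH
Selected: next-hop 124.22.4.178 via eth0 (matched /8)


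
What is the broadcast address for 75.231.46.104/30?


Network: 75.231.46.104/30
Host bits = 2
Set all host bits to 1:
Broadcast: 75.231.46.107


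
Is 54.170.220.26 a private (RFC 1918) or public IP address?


RFC 1918 private ranges:
  10.0.0.0/8 (10.0.0.0 - 10.255.255.255)
  172.16.0.0/12 (172.16.0.0 - 172.31.255.255)
  192.168.0.0/16 (192.168.0.0 - 192.168.255.255)
Public (not in any RFC 1918 range)


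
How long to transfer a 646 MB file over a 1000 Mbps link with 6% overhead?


Effective throughput = 1000 * (1 - 6/100) = 940 Mbps
File size in Mb = 646 * 8 = 5168 Mb
Time = 5168 / 940
Time = 5.4979 seconds


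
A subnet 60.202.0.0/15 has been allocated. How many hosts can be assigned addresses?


Host bits = 32 - 15 = 17
Total addresses = 2^17 = 131072
Usable = total - 2 (network and broadcast)
Usable hosts: 131070


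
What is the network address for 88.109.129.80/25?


IP:   01011000.01101101.10000001.01010000
Mask: 11111111.11111111.11111111.10000000
AND operation:
Net:  01011000.01101101.10000001.00000000
Network: 88.109.129.0/25


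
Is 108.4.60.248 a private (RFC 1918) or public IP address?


RFC 1918 private ranges:
  10.0.0.0/8 (10.0.0.0 - 10.255.255.255)
  172.16.0.0/12 (172.16.0.0 - 172.31.255.255)
  192.168.0.0/16 (192.168.0.0 - 192.168.255.255)
Public (not in any RFC 1918 range)


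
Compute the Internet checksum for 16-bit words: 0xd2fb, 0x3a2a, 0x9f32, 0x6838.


Sum all words (with carry folding):
+ 0xd2fb = 0xd2fb
+ 0x3a2a = 0x0d26
+ 0x9f32 = 0xac58
+ 0x6838 = 0x1491
One's complement: ~0x1491
Checksum = 0xeb6e


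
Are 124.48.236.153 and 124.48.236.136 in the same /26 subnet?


Mask: 255.255.255.192
124.48.236.153 AND mask = 124.48.236.128
124.48.236.136 AND mask = 124.48.236.128
Yes, same subnet (124.48.236.128)


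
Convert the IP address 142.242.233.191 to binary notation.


142 = 10001110
242 = 11110010
233 = 11101001
191 = 10111111
Binary: 10001110.11110010.11101001.10111111


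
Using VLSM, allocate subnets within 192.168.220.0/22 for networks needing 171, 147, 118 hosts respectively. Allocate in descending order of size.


171 hosts -> /24 (254 usable): 192.168.220.0/24
147 hosts -> /24 (254 usable): 192.168.221.0/24
118 hosts -> /25 (126 usable): 192.168.222.0/25
Allocation: 192.168.220.0/24 (171 hosts, 254 usable); 192.168.221.0/24 (147 hosts, 254 usable); 192.168.222.0/25 (118 hosts, 126 usable)


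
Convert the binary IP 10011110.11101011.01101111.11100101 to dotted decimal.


10011110 = 158
11101011 = 235
01101111 = 111
11100101 = 229
IP: 158.235.111.229


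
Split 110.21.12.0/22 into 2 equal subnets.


New prefix = 22 + 1 = 23
Each subnet has 512 addresses
  110.21.12.0/23
  110.21.14.0/23
Subnets: 110.21.12.0/23, 110.21.14.0/23


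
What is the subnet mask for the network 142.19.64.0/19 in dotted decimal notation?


/19 means 19 network bits, 13 host bits
Binary: 11111111111111111110000000000000
Mask: 255.255.224.0


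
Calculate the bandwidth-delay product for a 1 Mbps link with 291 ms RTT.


BDP = bandwidth * RTT
= 1 Mbps * 291 ms
= 1 * 1e6 * 291 / 1000 bits
= 291000 bits
= 36375 bytes
= 35.5225 KB
BDP = 291000 bits (36375 bytes)


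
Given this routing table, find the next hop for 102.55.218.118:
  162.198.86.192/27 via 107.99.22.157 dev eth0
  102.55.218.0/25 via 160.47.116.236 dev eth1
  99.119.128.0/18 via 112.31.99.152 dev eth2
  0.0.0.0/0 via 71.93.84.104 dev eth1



Longest prefix match for 102.55.218.118:
  /27 162.198.86.192: no
  /25 102.55.218.0: MATCH
  /18 99.119.128.0: no
  /0 0.0.0.0: MATCH
Selected: next-hop 160.47.116.236 via eth1 (matched /25)


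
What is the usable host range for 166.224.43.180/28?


Network: 166.224.43.176
Broadcast: 166.224.43.191
First usable = network + 1
Last usable = broadcast - 1
Range: 166.224.43.177 to 166.224.43.190


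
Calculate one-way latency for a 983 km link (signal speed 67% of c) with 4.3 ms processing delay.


Speed = 0.67 * 3e5 km/s = 201000 km/s
Propagation delay = 983 / 201000 = 0.0049 s = 4.8905 ms
Processing delay = 4.3 ms
Total one-way latency = 9.1905 ms


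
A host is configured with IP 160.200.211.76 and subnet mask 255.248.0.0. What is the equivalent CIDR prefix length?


Binary: 11111111.11111000.00000000.00000000
Count leading 1s
Prefix: /13


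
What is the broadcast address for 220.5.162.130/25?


Network: 220.5.162.128/25
Host bits = 7
Set all host bits to 1:
Broadcast: 220.5.162.255


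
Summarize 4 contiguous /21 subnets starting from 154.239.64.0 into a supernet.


Original prefix: /21
Number of subnets: 4 = 2^2
New prefix = 21 - 2 = 19
Supernet: 154.239.64.0/19


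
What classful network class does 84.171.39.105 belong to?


First octet: 84
Binary: 01010100
0xxxxxxx -> Class A (1-126)
Class A, default mask 255.0.0.0 (/8)


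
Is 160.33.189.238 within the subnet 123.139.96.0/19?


Subnet network: 123.139.96.0
Test IP AND mask: 160.33.160.0
No, 160.33.189.238 is not in 123.139.96.0/19


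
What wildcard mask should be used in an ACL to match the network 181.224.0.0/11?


Subnet mask: 255.224.0.0
Wildcard = 255.255.255.255 - subnet mask
255 - 255 = 0
255 - 224 = 31
255 - 0 = 255
255 - 0 = 255
Wildcard: 0.31.255.255


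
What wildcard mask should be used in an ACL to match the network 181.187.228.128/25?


Subnet mask: 255.255.255.128
Wildcard = 255.255.255.255 - subnet mask
255 - 255 = 0
255 - 255 = 0
255 - 255 = 0
255 - 128 = 127
Wildcard: 0.0.0.127


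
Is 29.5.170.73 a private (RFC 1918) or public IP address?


RFC 1918 private ranges:
  10.0.0.0/8 (10.0.0.0 - 10.255.255.255)
  172.16.0.0/12 (172.16.0.0 - 172.31.255.255)
  192.168.0.0/16 (192.168.0.0 - 192.168.255.255)
Public (not in any RFC 1918 range)


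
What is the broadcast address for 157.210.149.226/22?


Network: 157.210.148.0/22
Host bits = 10
Set all host bits to 1:
Broadcast: 157.210.151.255


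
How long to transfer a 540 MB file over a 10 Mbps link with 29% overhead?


Effective throughput = 10 * (1 - 29/100) = 7.1 Mbps
File size in Mb = 540 * 8 = 4320 Mb
Time = 4320 / 7.1
Time = 608.4507 seconds


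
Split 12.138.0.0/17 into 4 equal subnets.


New prefix = 17 + 2 = 19
Each subnet has 8192 addresses
  12.138.0.0/19
  12.138.32.0/19
  12.138.64.0/19
  12.138.96.0/19
Subnets: 12.138.0.0/19, 12.138.32.0/19, 12.138.64.0/19, 12.138.96.0/19


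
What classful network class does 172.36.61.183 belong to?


First octet: 172
Binary: 10101100
10xxxxxx -> Class B (128-191)
Class B, default mask 255.255.0.0 (/16)


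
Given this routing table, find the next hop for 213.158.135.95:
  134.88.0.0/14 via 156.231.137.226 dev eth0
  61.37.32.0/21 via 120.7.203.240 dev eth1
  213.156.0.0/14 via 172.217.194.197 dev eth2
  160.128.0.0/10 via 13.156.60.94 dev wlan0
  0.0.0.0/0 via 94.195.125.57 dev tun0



Longest prefix match for 213.158.135.95:
  /14 134.88.0.0: no
  /21 61.37.32.0: no
  /14 213.156.0.0: MATCH
  /10 160.128.0.0: no
  /0 0.0.0.0: MATCH
Selected: next-hop 172.217.194.197 via eth2 (matched /14)


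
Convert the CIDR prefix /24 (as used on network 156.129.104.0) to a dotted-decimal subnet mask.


/24 means 24 network bits, 8 host bits
Binary: 11111111111111111111111100000000
Mask: 255.255.255.0


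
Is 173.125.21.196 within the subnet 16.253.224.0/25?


Subnet network: 16.253.224.0
Test IP AND mask: 173.125.21.128
No, 173.125.21.196 is not in 16.253.224.0/25


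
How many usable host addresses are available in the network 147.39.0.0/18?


Host bits = 32 - 18 = 14
Total addresses = 2^14 = 16384
Usable = total - 2 (network and broadcast)
Usable hosts: 16382


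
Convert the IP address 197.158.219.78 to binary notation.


197 = 11000101
158 = 10011110
219 = 11011011
78 = 01001110
Binary: 11000101.10011110.11011011.01001110


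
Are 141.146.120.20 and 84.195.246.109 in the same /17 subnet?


Mask: 255.255.128.0
141.146.120.20 AND mask = 141.146.0.0
84.195.246.109 AND mask = 84.195.128.0
No, different subnets (141.146.0.0 vs 84.195.128.0)


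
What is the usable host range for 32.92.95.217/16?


Network: 32.92.0.0
Broadcast: 32.92.255.255
First usable = network + 1
Last usable = broadcast - 1
Range: 32.92.0.1 to 32.92.255.254


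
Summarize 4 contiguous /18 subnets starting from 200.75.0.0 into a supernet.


Original prefix: /18
Number of subnets: 4 = 2^2
New prefix = 18 - 2 = 16
Supernet: 200.75.0.0/16


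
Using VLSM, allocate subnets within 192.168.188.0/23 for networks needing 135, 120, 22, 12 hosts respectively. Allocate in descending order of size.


135 hosts -> /24 (254 usable): 192.168.188.0/24
120 hosts -> /25 (126 usable): 192.168.189.0/25
22 hosts -> /27 (30 usable): 192.168.189.128/27
12 hosts -> /28 (14 usable): 192.168.189.160/28
Allocation: 192.168.188.0/24 (135 hosts, 254 usable); 192.168.189.0/25 (120 hosts, 126 usable); 192.168.189.128/27 (22 hosts, 30 usable); 192.168.189.160/28 (12 hosts, 14 usable)


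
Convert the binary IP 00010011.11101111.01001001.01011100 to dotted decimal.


00010011 = 19
11101111 = 239
01001001 = 73
01011100 = 92
IP: 19.239.73.92


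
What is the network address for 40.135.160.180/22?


IP:   00101000.10000111.10100000.10110100
Mask: 11111111.11111111.11111100.00000000
AND operation:
Net:  00101000.10000111.10100000.00000000
Network: 40.135.160.0/22


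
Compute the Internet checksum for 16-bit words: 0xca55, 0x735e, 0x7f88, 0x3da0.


Sum all words (with carry folding):
+ 0xca55 = 0xca55
+ 0x735e = 0x3db4
+ 0x7f88 = 0xbd3c
+ 0x3da0 = 0xfadc
One's complement: ~0xfadc
Checksum = 0x0523


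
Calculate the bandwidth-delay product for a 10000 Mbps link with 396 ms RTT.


BDP = bandwidth * RTT
= 10000 Mbps * 396 ms
= 10000 * 1e6 * 396 / 1000 bits
= 3960000000 bits
= 495000000 bytes
= 483398.4375 KB
BDP = 3960000000 bits (495000000 bytes)


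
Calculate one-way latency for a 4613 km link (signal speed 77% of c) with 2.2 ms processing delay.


Speed = 0.77 * 3e5 km/s = 231000 km/s
Propagation delay = 4613 / 231000 = 0.02 s = 19.9697 ms
Processing delay = 2.2 ms
Total one-way latency = 22.1697 ms


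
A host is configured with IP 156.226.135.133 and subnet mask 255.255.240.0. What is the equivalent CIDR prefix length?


Binary: 11111111.11111111.11110000.00000000
Count leading 1s
Prefix: /20


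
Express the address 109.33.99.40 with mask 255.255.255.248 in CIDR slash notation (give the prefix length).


Binary: 11111111.11111111.11111111.11111000
Count leading 1s
Prefix: /29


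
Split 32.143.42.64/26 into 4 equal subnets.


New prefix = 26 + 2 = 28
Each subnet has 16 addresses
  32.143.42.64/28
  32.143.42.80/28
  32.143.42.96/28
  32.143.42.112/28
Subnets: 32.143.42.64/28, 32.143.42.80/28, 32.143.42.96/28, 32.143.42.112/28


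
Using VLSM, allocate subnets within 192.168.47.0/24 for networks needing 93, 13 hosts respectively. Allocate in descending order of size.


93 hosts -> /25 (126 usable): 192.168.47.0/25
13 hosts -> /28 (14 usable): 192.168.47.128/28
Allocation: 192.168.47.0/25 (93 hosts, 126 usable); 192.168.47.128/28 (13 hosts, 14 usable)


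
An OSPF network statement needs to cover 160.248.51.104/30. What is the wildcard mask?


Subnet mask: 255.255.255.252
Wildcard = 255.255.255.255 - subnet mask
255 - 255 = 0
255 - 255 = 0
255 - 255 = 0
255 - 252 = 3
Wildcard: 0.0.0.3


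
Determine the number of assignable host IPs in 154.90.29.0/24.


Host bits = 32 - 24 = 8
Total addresses = 2^8 = 256
Usable = total - 2 (network and broadcast)
Usable hosts: 254


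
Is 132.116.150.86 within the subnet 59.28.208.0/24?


Subnet network: 59.28.208.0
Test IP AND mask: 132.116.150.0
No, 132.116.150.86 is not in 59.28.208.0/24


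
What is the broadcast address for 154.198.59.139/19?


Network: 154.198.32.0/19
Host bits = 13
Set all host bits to 1:
Broadcast: 154.198.63.255


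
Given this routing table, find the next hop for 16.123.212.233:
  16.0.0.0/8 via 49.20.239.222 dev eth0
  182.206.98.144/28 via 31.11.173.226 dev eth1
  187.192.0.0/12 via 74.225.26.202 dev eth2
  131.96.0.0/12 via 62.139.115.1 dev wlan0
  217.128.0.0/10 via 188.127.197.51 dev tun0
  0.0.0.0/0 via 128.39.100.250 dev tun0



Longest prefix match for 16.123.212.233:
  /8 16.0.0.0: MATCH
  /28 182.206.98.144: no
  /12 187.192.0.0: no
  /12 131.96.0.0: no
  /10 217.128.0.0: no
  /0 0.0.0.0: MATCH
Selected: next-hop 49.20.239.222 via eth0 (matched /8)


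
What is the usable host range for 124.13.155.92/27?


Network: 124.13.155.64
Broadcast: 124.13.155.95
First usable = network + 1
Last usable = broadcast - 1
Range: 124.13.155.65 to 124.13.155.94


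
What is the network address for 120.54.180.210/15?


IP:   01111000.00110110.10110100.11010010
Mask: 11111111.11111110.00000000.00000000
AND operation:
Net:  01111000.00110110.00000000.00000000
Network: 120.54.0.0/15


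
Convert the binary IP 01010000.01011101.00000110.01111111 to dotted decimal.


01010000 = 80
01011101 = 93
00000110 = 6
01111111 = 127
IP: 80.93.6.127


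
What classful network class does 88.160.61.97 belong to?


First octet: 88
Binary: 01011000
0xxxxxxx -> Class A (1-126)
Class A, default mask 255.0.0.0 (/8)


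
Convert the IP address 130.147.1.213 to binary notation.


130 = 10000010
147 = 10010011
1 = 00000001
213 = 11010101
Binary: 10000010.10010011.00000001.11010101


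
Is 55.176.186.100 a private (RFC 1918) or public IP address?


RFC 1918 private ranges:
  10.0.0.0/8 (10.0.0.0 - 10.255.255.255)
  172.16.0.0/12 (172.16.0.0 - 172.31.255.255)
  192.168.0.0/16 (192.168.0.0 - 192.168.255.255)
Public (not in any RFC 1918 range)


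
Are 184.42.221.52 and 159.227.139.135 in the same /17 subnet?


Mask: 255.255.128.0
184.42.221.52 AND mask = 184.42.128.0
159.227.139.135 AND mask = 159.227.128.0
No, different subnets (184.42.128.0 vs 159.227.128.0)


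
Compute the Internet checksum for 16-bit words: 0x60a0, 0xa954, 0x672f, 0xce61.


Sum all words (with carry folding):
+ 0x60a0 = 0x60a0
+ 0xa954 = 0x09f5
+ 0x672f = 0x7124
+ 0xce61 = 0x3f86
One's complement: ~0x3f86
Checksum = 0xc079


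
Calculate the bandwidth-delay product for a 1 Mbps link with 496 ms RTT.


BDP = bandwidth * RTT
= 1 Mbps * 496 ms
= 1 * 1e6 * 496 / 1000 bits
= 496000 bits
= 62000 bytes
= 60.5469 KB
BDP = 496000 bits (62000 bytes)


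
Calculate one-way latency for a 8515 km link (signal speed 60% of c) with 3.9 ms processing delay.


Speed = 0.6 * 3e5 km/s = 180000 km/s
Propagation delay = 8515 / 180000 = 0.0473 s = 47.3056 ms
Processing delay = 3.9 ms
Total one-way latency = 51.2056 ms


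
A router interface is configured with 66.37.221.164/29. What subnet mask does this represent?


/29 means 29 network bits, 3 host bits
Binary: 11111111111111111111111111111000
Mask: 255.255.255.248


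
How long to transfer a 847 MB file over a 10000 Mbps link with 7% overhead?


Effective throughput = 10000 * (1 - 7/100) = 9300 Mbps
File size in Mb = 847 * 8 = 6776 Mb
Time = 6776 / 9300
Time = 0.7286 seconds


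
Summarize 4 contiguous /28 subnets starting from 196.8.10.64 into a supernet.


Original prefix: /28
Number of subnets: 4 = 2^2
New prefix = 28 - 2 = 26
Supernet: 196.8.10.64/26


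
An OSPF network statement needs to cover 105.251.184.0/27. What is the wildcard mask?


Subnet mask: 255.255.255.224
Wildcard = 255.255.255.255 - subnet mask
255 - 255 = 0
255 - 255 = 0
255 - 255 = 0
255 - 224 = 31
Wildcard: 0.0.0.31


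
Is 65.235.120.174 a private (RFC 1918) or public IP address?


RFC 1918 private ranges:
  10.0.0.0/8 (10.0.0.0 - 10.255.255.255)
  172.16.0.0/12 (172.16.0.0 - 172.31.255.255)
  192.168.0.0/16 (192.168.0.0 - 192.168.255.255)
Public (not in any RFC 1918 range)


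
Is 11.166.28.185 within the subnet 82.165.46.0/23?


Subnet network: 82.165.46.0
Test IP AND mask: 11.166.28.0
No, 11.166.28.185 is not in 82.165.46.0/23


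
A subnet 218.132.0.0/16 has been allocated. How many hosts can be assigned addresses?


Host bits = 32 - 16 = 16
Total addresses = 2^16 = 65536
Usable = total - 2 (network and broadcast)
Usable hosts: 65534


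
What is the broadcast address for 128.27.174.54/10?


Network: 128.0.0.0/10
Host bits = 22
Set all host bits to 1:
Broadcast: 128.63.255.255


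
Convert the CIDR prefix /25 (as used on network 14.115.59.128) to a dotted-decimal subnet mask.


/25 means 25 network bits, 7 host bits
Binary: 11111111111111111111111110000000
Mask: 255.255.255.128


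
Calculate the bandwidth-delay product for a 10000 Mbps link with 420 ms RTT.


BDP = bandwidth * RTT
= 10000 Mbps * 420 ms
= 10000 * 1e6 * 420 / 1000 bits
= 4200000000 bits
= 525000000 bytes
= 512695.3125 KB
BDP = 4200000000 bits (525000000 bytes)


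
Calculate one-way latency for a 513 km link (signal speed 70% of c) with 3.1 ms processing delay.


Speed = 0.7 * 3e5 km/s = 210000 km/s
Propagation delay = 513 / 210000 = 0.0024 s = 2.4429 ms
Processing delay = 3.1 ms
Total one-way latency = 5.5429 ms


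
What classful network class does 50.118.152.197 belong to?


First octet: 50
Binary: 00110010
0xxxxxxx -> Class A (1-126)
Class A, default mask 255.0.0.0 (/8)


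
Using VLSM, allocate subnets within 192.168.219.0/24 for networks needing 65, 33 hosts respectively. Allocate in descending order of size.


65 hosts -> /25 (126 usable): 192.168.219.0/25
33 hosts -> /26 (62 usable): 192.168.219.128/26
Allocation: 192.168.219.0/25 (65 hosts, 126 usable); 192.168.219.128/26 (33 hosts, 62 usable)


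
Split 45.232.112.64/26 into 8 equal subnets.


New prefix = 26 + 3 = 29
Each subnet has 8 addresses
  45.232.112.64/29
  45.232.112.72/29
  45.232.112.80/29
  45.232.112.88/29
  45.232.112.96/29
  45.232.112.104/29
  45.232.112.112/29
  45.232.112.120/29
Subnets: 45.232.112.64/29, 45.232.112.72/29, 45.232.112.80/29, 45.232.112.88/29, 45.232.112.96/29, 45.232.112.104/29, 45.232.112.112/29, 45.232.112.120/29


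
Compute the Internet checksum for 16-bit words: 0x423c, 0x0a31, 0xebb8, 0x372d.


Sum all words (with carry folding):
+ 0x423c = 0x423c
+ 0x0a31 = 0x4c6d
+ 0xebb8 = 0x3826
+ 0x372d = 0x6f53
One's complement: ~0x6f53
Checksum = 0x90ac


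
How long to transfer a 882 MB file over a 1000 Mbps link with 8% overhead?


Effective throughput = 1000 * (1 - 8/100) = 920 Mbps
File size in Mb = 882 * 8 = 7056 Mb
Time = 7056 / 920
Time = 7.6696 seconds


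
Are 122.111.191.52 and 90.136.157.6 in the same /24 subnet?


Mask: 255.255.255.0
122.111.191.52 AND mask = 122.111.191.0
90.136.157.6 AND mask = 90.136.157.0
No, different subnets (122.111.191.0 vs 90.136.157.0)


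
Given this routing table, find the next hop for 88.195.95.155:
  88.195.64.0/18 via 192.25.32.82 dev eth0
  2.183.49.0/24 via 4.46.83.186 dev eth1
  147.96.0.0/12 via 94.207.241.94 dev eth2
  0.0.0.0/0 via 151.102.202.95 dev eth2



Longest prefix match for 88.195.95.155:
  /18 88.195.64.0: MATCH
  /24 2.183.49.0: no
  /12 147.96.0.0: no
  /0 0.0.0.0: MATCH
Selected: next-hop 192.25.32.82 via eth0 (matched /18)


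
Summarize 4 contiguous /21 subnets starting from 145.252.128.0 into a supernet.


Original prefix: /21
Number of subnets: 4 = 2^2
New prefix = 21 - 2 = 19
Supernet: 145.252.128.0/19


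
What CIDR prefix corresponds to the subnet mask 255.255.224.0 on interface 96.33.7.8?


Binary: 11111111.11111111.11100000.00000000
Count leading 1s
Prefix: /19


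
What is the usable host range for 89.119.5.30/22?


Network: 89.119.4.0
Broadcast: 89.119.7.255
First usable = network + 1
Last usable = broadcast - 1
Range: 89.119.4.1 to 89.119.7.254


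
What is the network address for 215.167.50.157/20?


IP:   11010111.10100111.00110010.10011101
Mask: 11111111.11111111.11110000.00000000
AND operation:
Net:  11010111.10100111.00110000.00000000
Network: 215.167.48.0/20


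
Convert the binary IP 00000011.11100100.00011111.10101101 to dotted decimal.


00000011 = 3
11100100 = 228
00011111 = 31
10101101 = 173
IP: 3.228.31.173


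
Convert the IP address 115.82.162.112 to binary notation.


115 = 01110011
82 = 01010010
162 = 10100010
112 = 01110000
Binary: 01110011.01010010.10100010.01110000


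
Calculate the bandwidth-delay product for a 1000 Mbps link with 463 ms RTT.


BDP = bandwidth * RTT
= 1000 Mbps * 463 ms
= 1000 * 1e6 * 463 / 1000 bits
= 463000000 bits
= 57875000 bytes
= 56518.5547 KB
BDP = 463000000 bits (57875000 bytes)


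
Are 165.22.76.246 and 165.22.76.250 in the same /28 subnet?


Mask: 255.255.255.240
165.22.76.246 AND mask = 165.22.76.240
165.22.76.250 AND mask = 165.22.76.240
Yes, same subnet (165.22.76.240)


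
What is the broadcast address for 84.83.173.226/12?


Network: 84.80.0.0/12
Host bits = 20
Set all host bits to 1:
Broadcast: 84.95.255.255


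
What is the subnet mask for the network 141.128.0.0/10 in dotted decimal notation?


/10 means 10 network bits, 22 host bits
Binary: 11111111110000000000000000000000
Mask: 255.192.0.0


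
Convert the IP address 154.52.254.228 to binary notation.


154 = 10011010
52 = 00110100
254 = 11111110
228 = 11100100
Binary: 10011010.00110100.11111110.11100100


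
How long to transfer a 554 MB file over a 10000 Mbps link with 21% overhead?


Effective throughput = 10000 * (1 - 21/100) = 7900 Mbps
File size in Mb = 554 * 8 = 4432 Mb
Time = 4432 / 7900
Time = 0.561 seconds


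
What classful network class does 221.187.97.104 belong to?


First octet: 221
Binary: 11011101
110xxxxx -> Class C (192-223)
Class C, default mask 255.255.255.0 (/24)


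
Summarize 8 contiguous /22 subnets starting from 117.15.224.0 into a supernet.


Original prefix: /22
Number of subnets: 8 = 2^3
New prefix = 22 - 3 = 19
Supernet: 117.15.224.0/19


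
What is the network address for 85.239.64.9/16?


IP:   01010101.11101111.01000000.00001001
Mask: 11111111.11111111.00000000.00000000
AND operation:
Net:  01010101.11101111.00000000.00000000
Network: 85.239.0.0/16


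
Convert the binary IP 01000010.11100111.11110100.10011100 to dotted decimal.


01000010 = 66
11100111 = 231
11110100 = 244
10011100 = 156
IP: 66.231.244.156


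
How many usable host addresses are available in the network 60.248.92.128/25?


Host bits = 32 - 25 = 7
Total addresses = 2^7 = 128
Usable = total - 2 (network and broadcast)
Usable hosts: 126


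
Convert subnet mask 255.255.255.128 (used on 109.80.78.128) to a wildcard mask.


Subnet mask: 255.255.255.128
Wildcard = 255.255.255.255 - subnet mask
255 - 255 = 0
255 - 255 = 0
255 - 255 = 0
255 - 128 = 127
Wildcard: 0.0.0.127


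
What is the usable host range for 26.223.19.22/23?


Network: 26.223.18.0
Broadcast: 26.223.19.255
First usable = network + 1
Last usable = broadcast - 1
Range: 26.223.18.1 to 26.223.19.254


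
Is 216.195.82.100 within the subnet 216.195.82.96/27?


Subnet network: 216.195.82.96
Test IP AND mask: 216.195.82.96
Yes, 216.195.82.100 is in 216.195.82.96/27


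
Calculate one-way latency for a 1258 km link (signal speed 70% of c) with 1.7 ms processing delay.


Speed = 0.7 * 3e5 km/s = 210000 km/s
Propagation delay = 1258 / 210000 = 0.006 s = 5.9905 ms
Processing delay = 1.7 ms
Total one-way latency = 7.6905 ms


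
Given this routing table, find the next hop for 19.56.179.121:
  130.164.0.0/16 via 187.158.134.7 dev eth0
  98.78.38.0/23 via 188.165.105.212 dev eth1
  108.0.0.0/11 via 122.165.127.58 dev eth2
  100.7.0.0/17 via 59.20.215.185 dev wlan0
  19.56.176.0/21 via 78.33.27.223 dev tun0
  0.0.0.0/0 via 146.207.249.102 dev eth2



Longest prefix match for 19.56.179.121:
  /16 130.164.0.0: no
  /23 98.78.38.0: no
  /11 108.0.0.0: no
  /17 100.7.0.0: no
  /21 19.56.176.0: MATCH
  /0 0.0.0.0: MATCH
Selected: next-hop 78.33.27.223 via tun0 (matched /21)


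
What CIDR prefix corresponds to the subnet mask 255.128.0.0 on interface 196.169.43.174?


Binary: 11111111.10000000.00000000.00000000
Count leading 1s
Prefix: /9


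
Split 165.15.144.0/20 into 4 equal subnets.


New prefix = 20 + 2 = 22
Each subnet has 1024 addresses
  165.15.144.0/22
  165.15.148.0/22
  165.15.152.0/22
  165.15.156.0/22
Subnets: 165.15.144.0/22, 165.15.148.0/22, 165.15.152.0/22, 165.15.156.0/22
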